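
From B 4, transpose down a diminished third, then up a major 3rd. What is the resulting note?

Down a diminished third from B4: G##4 (2 semitones down).
G##4 up a major third → B##4 (4 semitones).

B double-sharp 4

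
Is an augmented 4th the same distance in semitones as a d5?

An augmented fourth spans 6 semitones, and a diminished fifth also spans 6 semitones — they're enharmonic.

Yes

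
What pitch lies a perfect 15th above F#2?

F#4

For a fifteenth the letter name doesn't change: still F, two octaves up.
Moving 24 semitones up from F#2 (the size of a perfect fifteenth) reaches F#4.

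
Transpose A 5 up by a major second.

B 5

Two letter names up from A: B.
A major second is 2 semitones; 2 semitones up from A5 gives B5.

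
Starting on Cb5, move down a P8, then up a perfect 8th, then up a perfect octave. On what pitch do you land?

Cb6

A perfect octave down from Cb5 is Cb4.
A perfect octave up from Cb4 is Cb5.
Cb5 up a perfect octave → Cb6 (12 semitones).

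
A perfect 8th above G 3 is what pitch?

An octave keeps the letter name G, an octave up from G.
Moving 12 semitones up from G3 (the size of a perfect octave) reaches G4.

G 4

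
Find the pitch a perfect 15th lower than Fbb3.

Fbb1

The letter stays F (same as the start), shifted two octaves down.
A perfect fifteenth is 24 semitones; 24 semitones down from Fbb3 gives Fbb1.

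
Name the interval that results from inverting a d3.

Inverted interval numbers add to nine, so a third pairs with a sixth (3 + 6 = 9).
And diminished becomes augmented under inversion, so we get an augmented sixth.

augmented 6th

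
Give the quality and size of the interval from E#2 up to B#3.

perfect twelfth

E to B spans five letter names (E-F-G-A-B), plus an octave — that makes it a twelfth of some quality.
E#2 to B#3 is 19 semitones, matching the perfect twelfth exactly, so the quality is perfect.
(Equivalently, a compound perfect fifth: a perfect fifth plus an octave.)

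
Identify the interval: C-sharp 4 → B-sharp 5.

major fourteenth

C to B spans seven letter names (C-D-E-F-G-A-B), plus an octave, so the interval is some kind of fourteenth.
C#4 to B#5 is 23 semitones, matching the major fourteenth exactly, so the quality is major.
(Equivalently, a compound major seventh: a major seventh plus an octave.)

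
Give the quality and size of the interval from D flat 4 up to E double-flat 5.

D to E spans two letter names (D-E), plus an octave — that makes it a ninth of some quality.
A major ninth would be 14 semitones, but Db4 to Ebb5 is 13 — one semitone narrower, making it a minor ninth.
(Equivalently, a compound minor second: a minor second plus an octave.)

minor ninth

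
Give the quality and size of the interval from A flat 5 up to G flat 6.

minor seventh

A to G spans seven letter names (A-B-C-D-E-F-G): a seventh.
A major seventh would be 11 semitones, but Ab5 to Gb6 is 10 — one semitone narrower, making it a minor seventh.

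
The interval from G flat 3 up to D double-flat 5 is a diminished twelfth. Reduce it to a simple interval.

diminished 5th

Subtracting seven from the interval number removes an octave: 12 − 7 = 5.
Quality carries through unchanged, so the simple form is a diminished fifth.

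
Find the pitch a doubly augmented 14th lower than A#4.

The fourteenth's letter: A down seven letter names plus an octave → B.
A doubly augmented fourteenth spans 25 semitones, so from A#4 the target pitch is Bbb2.

Bbb2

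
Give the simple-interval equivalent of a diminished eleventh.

Take out an octave (7 from the number): 11 − 7 = 4.
So a diminished eleventh is an octave plus a diminished fourth. The quality is unchanged.

diminished 4th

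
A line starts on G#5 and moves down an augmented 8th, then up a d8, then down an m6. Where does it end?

An augmented octave down from G#5 is G4.
G4 up a diminished octave → Gb5 (11 semitones).
A minor sixth down from Gb5 is Bb4.

Bb4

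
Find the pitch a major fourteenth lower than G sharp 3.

Seven letters down from G (plus an octave) reaches A.
A major fourteenth is 23 semitones; 23 semitones down from G#3 gives A1.

A 1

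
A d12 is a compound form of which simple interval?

Subtracting seven from the interval number removes an octave: 12 − 7 = 5.
So a diminished twelfth is an octave plus a diminished fifth. The quality is unchanged.

d5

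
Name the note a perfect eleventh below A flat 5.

E flat 4

Counting four letter names plus an octave down from A lands on E.
A perfect eleventh spans 17 semitones, so from Ab5 the target pitch is Eb4.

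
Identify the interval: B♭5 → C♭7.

m9

B to C spans two letter names (B-C), plus an octave — that makes it a ninth of some quality.
At 13 semitones, Bb5→Cb7 falls one short of a major ninth: minor.
(Equivalently, a compound minor second: a minor second plus an octave.)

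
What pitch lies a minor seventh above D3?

C4

Seven letter names up from D: C.
A minor seventh is 10 semitones; 10 semitones up from D3 gives C4.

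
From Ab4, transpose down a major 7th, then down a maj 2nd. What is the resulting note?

Ab4 down a major seventh → Bbb3 (11 semitones).
Down a major second from Bbb3: Abb3 (2 semitones down).

Abb3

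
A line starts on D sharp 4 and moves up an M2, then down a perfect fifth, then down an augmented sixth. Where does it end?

Up a major second from D#4: E#4 (2 semitones up).
Down a perfect fifth from E#4: A#3 (7 semitones down).
An augmented sixth down from A#3 is C3.

C 3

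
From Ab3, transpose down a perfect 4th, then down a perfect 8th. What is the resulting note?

Eb2

Ab3 down a perfect fourth → Eb3 (5 semitones).
A perfect octave down from Eb3 is Eb2.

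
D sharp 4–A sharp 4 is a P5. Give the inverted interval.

Inverted interval numbers add to nine, so a fifth pairs with a fourth (5 + 4 = 9).
The quality also flips — perfect stays perfect — giving a perfect fourth.

perfect 4th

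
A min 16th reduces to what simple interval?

m2

Subtracting seven from the interval number removes an octave: 16 − 14 = 2.
Quality carries through unchanged, so the simple form is a minor second.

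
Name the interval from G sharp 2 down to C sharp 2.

P5

Descending from G#2 to C#2 is the same interval as ascending C#2 to G#2.
C to G spans five letter names (C-D-E-F-G): a fifth.
C#2 to G#2 is 7 semitones, matching the perfect fifth exactly, so the quality is perfect.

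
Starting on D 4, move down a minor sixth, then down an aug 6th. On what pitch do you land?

A flat 2

Down a minor sixth from D4: F#3 (8 semitones down).
An augmented sixth down from F#3 is Ab2.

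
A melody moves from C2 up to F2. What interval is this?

C to F spans four letter names (C-D-E-F) — that makes it a fourth of some quality.
The perfect fourth spans 5 semitones, and C2 to F2 is exactly 5 semitones — so this is a perfect fourth.

P4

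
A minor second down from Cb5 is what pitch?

Bb4

Two letter names down from C: B.
A minor second is 1 semitone; 1 semitone down from Cb5 gives Bb4.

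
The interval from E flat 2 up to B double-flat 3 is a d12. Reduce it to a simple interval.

diminished fifth

Each octave removed subtracts seven from the number: 12 − 7 = 5.
That makes a diminished twelfth a compound diminished fifth — an octave plus a diminished fifth.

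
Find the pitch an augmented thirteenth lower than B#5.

Six letters down from B (plus an octave) reaches D.
An augmented thirteenth is 22 semitones; 22 semitones down from B#5 gives D4.

D4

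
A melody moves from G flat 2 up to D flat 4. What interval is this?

perfect 12th

G to D spans five letter names (G-A-B-C-D), plus an octave, so the interval is some kind of twelfth.
Gb2 to Db4 is 19 semitones, matching the perfect twelfth exactly, so the quality is perfect.
(Equivalently, a compound perfect fifth: a perfect fifth plus an octave.)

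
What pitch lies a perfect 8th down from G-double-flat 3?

For an octave the letter name doesn't change: still G, an octave down.
A perfect octave is 12 semitones; 12 semitones down from Gbb3 gives Gbb2.

G-double-flat 2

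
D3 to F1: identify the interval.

Descending from D3 to F1 is the same interval as ascending F1 to D3.
F to D spans six letter names (F-G-A-B-C-D), plus an octave: a thirteenth.
The major thirteenth spans 21 semitones, and F1 to D3 is exactly 21 semitones — so this is a major thirteenth.
(Equivalently, a compound major sixth: a major sixth plus an octave.)

M13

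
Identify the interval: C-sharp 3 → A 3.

minor 6th

C to A spans six letter names (C-D-E-F-G-A): a sixth.
A major sixth would be 9 semitones, but C#3 to A3 is 8 — one semitone narrower, making it a minor sixth.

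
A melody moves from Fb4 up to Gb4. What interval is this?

major 2nd

F to G spans two letter names (F-G), so the interval is some kind of second.
The major second spans 2 semitones, and Fb4 to Gb4 is exactly 2 semitones — so this is a major second.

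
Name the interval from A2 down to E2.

Descending from A2 to E2 is the same interval as ascending E2 to A2.
E to A spans four letter names (E-F-G-A): a fourth.
Counting semitones, E2→A2 is 5, which is the perfect fourth.

perfect 4th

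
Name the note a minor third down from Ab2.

Counting three letter names down from A lands on F.
A minor third is 3 semitones; 3 semitones down from Ab2 gives F2.

F2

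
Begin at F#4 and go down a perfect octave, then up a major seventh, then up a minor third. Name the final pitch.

A perfect octave down from F#4 is F#3.
A major seventh up from F#3 is E#4.
Up a minor third from E#4: G#4 (3 semitones up).

G#4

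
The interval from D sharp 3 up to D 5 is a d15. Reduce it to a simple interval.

Subtracting seven from the interval number removes an octave: 15 − 7 = 8.
Quality carries through unchanged, so the simple form is a diminished octave.

diminished octave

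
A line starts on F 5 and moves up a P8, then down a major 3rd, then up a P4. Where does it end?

G flat 6

F5 up a perfect octave → F6 (12 semitones).
Down a major third from F6: Db6 (4 semitones down).
Up a perfect fourth from Db6: Gb6 (5 semitones up).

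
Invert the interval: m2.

major seventh

Inverted interval numbers add to nine, so a second pairs with a seventh (2 + 7 = 9).
And minor becomes major under inversion, so we get a major seventh.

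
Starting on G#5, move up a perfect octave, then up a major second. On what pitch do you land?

A#6

A perfect octave up from G#5 is G#6.
G#6 up a major second → A#6 (2 semitones).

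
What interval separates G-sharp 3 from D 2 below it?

A11

Descending from G#3 to D2 is the same interval as ascending D2 to G#3.
D to G spans four letter names (D-E-F-G), plus an octave: an eleventh.
A perfect eleventh would be 17 semitones; D2 to G#3 is 18, one semitone wider, so the interval is augmented.
(Equivalently, a compound augmented fourth: an augmented fourth plus an octave.)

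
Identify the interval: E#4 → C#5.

m6

E to C spans six letter names (E-F-G-A-B-C): a sixth.
A major sixth would be 9 semitones, but E#4 to C#5 is 8 — one semitone narrower, making it a minor sixth.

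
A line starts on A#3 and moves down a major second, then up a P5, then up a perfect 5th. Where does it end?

A major second down from A#3 is G#3.
G#3 up a perfect fifth → D#4 (7 semitones).
A perfect fifth up from D#4 is A#4.

A#4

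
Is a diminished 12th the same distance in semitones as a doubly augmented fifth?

No

A diminished twelfth is 18 semitones but a doubly augmented fifth is 9 semitones — different sizes.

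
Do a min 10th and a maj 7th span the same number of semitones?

No

A minor tenth is 15 semitones but a major seventh is 11 semitones — different sizes.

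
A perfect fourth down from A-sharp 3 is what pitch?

E-sharp 3

The fourth takes the letter from A down to E.
A perfect fourth is 5 semitones; 5 semitones down from A#3 gives E#3.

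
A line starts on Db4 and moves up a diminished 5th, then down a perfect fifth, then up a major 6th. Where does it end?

Db4 up a diminished fifth → Abb4 (6 semitones).
Abb4 down a perfect fifth → Dbb4 (7 semitones).
Dbb4 up a major sixth → Bbb4 (9 semitones).

Bbb4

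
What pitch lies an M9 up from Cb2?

Db3

The ninth's letter: C up two letter names plus an octave → D.
A major ninth spans 14 semitones, so from Cb2 the target pitch is Db3.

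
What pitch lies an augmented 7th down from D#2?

Eb1

Counting seven letter names down from D lands on E.
Moving 12 semitones down from D#2 (the size of an augmented seventh) reaches Eb1.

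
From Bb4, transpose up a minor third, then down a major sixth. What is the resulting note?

Fb4

A minor third up from Bb4 is Db5.
Db5 down a major sixth → Fb4 (9 semitones).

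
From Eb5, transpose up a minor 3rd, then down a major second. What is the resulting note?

Fb5

Up a minor third from Eb5: Gb5 (3 semitones up).
Down a major second from Gb5: Fb5 (2 semitones down).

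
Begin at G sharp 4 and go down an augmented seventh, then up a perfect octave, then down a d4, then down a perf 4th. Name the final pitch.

B 3

Down an augmented seventh from G#4: Ab3 (12 semitones down).
A perfect octave up from Ab3 is Ab4.
A diminished fourth down from Ab4 is E4.
Down a perfect fourth from E4: B3 (5 semitones down).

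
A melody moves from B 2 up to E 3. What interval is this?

perfect fourth

B to E spans four letter names (B-C-D-E): a fourth.
B2 to E3 is 5 semitones, matching the perfect fourth exactly, so the quality is perfect.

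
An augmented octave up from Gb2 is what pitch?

G3

An octave keeps the letter name G, an octave up from G.
An augmented octave is 13 semitones; 13 semitones up from Gb2 gives G3.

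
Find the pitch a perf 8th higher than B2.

An octave keeps the letter name B, an octave up from B.
Moving 12 semitones up from B2 (the size of a perfect octave) reaches B3.

B3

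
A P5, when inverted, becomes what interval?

Interval numbers invert to sum to nine: 5 + 4 = 9, so a fifth inverts to a fourth.
The quality also flips — perfect stays perfect — giving a perfect fourth.

perfect fourth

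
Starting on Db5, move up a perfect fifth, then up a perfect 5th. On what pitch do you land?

Eb6

Up a perfect fifth from Db5: Ab5 (7 semitones up).
Up a perfect fifth from Ab5: Eb6 (7 semitones up).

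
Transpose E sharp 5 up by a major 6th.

C double-sharp 6

Counting six letter names up from E lands on C.
A major sixth spans 9 semitones, so from E#5 the target pitch is C##6.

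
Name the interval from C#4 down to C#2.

Descending from C#4 to C#2 is the same interval as ascending C#2 to C#4.
C to C is the same letter name, plus 2 octaves: a fifteenth.
C#2 to C#4 is 24 semitones, matching the perfect fifteenth exactly, so the quality is perfect.
(Equivalently, a compound perfect octave: a perfect octave plus an octave.)

P15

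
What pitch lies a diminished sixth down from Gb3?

B2

The sixth takes the letter from G down to B.
A diminished sixth spans 7 semitones, so from Gb3 the target pitch is B2.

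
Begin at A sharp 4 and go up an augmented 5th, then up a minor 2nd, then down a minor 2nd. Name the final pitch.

E double-sharp 5

An augmented fifth up from A#4 is E##5.
E##5 up a minor second → F##5 (1 semitone).
Down a minor second from F##5: E##5 (1 semitone down).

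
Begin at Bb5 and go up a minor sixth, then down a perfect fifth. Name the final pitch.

Bb5 up a minor sixth → Gb6 (8 semitones).
A perfect fifth down from Gb6 is Cb6.

Cb6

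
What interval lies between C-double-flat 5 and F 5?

doubly augmented fourth

C to F spans four letter names (C-D-E-F): a fourth.
A perfect fourth would be 5 semitones; Cbb5 to F5 is 7, two semitones wider, so the interval is doubly augmented.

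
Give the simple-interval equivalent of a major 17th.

Take out 2 octaves (14 from the number): 17 − 14 = 3.
So a major seventeenth is 2 octaves plus a major third. The quality is unchanged.

major third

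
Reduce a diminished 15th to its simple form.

Subtracting seven from the interval number removes an octave: 15 − 7 = 8.
That makes a diminished fifteenth a compound diminished octave — an octave plus a diminished octave.

d8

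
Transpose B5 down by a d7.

C##5

Seven letter names down from B: C.
Moving 9 semitones down from B5 (the size of a diminished seventh) reaches C##5.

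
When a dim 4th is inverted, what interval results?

The rule of nine gives the new number: 9 − 4 = 5, so a fourth becomes a fifth.
And diminished becomes augmented under inversion, so we get an augmented fifth.

A5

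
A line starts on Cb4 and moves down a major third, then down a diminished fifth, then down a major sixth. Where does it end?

Cb4 down a major third → Abb3 (4 semitones).
A diminished fifth down from Abb3 is Db3.
Db3 down a major sixth → Fb2 (9 semitones).

Fb2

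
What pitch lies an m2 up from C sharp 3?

Two letter names up from C: D.
A minor second spans 1 semitone, so from C#3 the target pitch is D3.

D 3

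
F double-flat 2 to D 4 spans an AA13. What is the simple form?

doubly augmented sixth

Each octave removed subtracts seven from the number: 13 − 7 = 6.
Quality carries through unchanged, so the simple form is a doubly augmented sixth.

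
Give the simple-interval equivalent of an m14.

Subtracting seven from the interval number removes an octave: 14 − 7 = 7.
That makes a minor fourteenth a compound minor seventh — an octave plus a minor seventh.

m7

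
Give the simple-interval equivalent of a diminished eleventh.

diminished 4th

Each octave removed subtracts seven from the number: 11 − 7 = 4.
So a diminished eleventh is an octave plus a diminished fourth. The quality is unchanged.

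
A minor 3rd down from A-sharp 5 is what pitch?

F-double-sharp 5

Three letter names down from A: F.
A minor third is 3 semitones; 3 semitones down from A#5 gives F##5.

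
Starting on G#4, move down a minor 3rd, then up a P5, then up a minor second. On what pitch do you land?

A minor third down from G#4 is E#4.
E#4 up a perfect fifth → B#4 (7 semitones).
A minor second up from B#4 is C#5.

C#5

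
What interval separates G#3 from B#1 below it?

minor thirteenth

Descending from G#3 to B#1 is the same interval as ascending B#1 to G#3.
B to G spans six letter names (B-C-D-E-F-G), plus an octave — that makes it a thirteenth of some quality.
B#1 to G#3 is 20 semitones, a half step short of the major thirteenth (21), so this is minor.
(Equivalently, a compound minor sixth: a minor sixth plus an octave.)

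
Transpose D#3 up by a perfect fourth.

G#3

Four letter names up from D: G.
Moving 5 semitones up from D#3 (the size of a perfect fourth) reaches G#3.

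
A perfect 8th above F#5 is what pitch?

The letter stays F (same as the start), shifted an octave up.
A perfect octave is 12 semitones; 12 semitones up from F#5 gives F#6.

F#6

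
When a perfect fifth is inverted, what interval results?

perfect 4th

The rule of nine gives the new number: 9 − 5 = 4, so a fifth becomes a fourth.
And perfect stays perfect under inversion, so we get a perfect fourth.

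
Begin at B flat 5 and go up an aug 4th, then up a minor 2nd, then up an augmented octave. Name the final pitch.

F sharp 7

An augmented fourth up from Bb5 is E6.
A minor second up from E6 is F6.
An augmented octave up from F6 is F#7.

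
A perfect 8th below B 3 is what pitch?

B 2

For an octave the letter name doesn't change: still B, an octave down.
Moving 12 semitones down from B3 (the size of a perfect octave) reaches B2.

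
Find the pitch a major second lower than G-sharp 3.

Counting two letter names down from G lands on F.
A major second is 2 semitones; 2 semitones down from G#3 gives F#3.

F-sharp 3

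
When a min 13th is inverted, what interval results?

major third

First reduce the compound minor thirteenth to its simple form, a minor sixth.
The rule of nine gives the new number: 9 − 6 = 3, so a sixth becomes a third.
The quality also flips — minor becomes major — giving a major third.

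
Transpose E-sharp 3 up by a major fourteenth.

Counting seven letter names plus an octave up from E lands on D.
A major fourteenth spans 23 semitones, so from E#3 the target pitch is D##5.

D-double-sharp 5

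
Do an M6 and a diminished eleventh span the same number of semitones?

9 semitones (major sixth) vs 16 semitones (diminished eleventh): not equal.

No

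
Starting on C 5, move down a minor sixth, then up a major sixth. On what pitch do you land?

C sharp 5

Down a minor sixth from C5: E4 (8 semitones down).
Up a major sixth from E4: C#5 (9 semitones up).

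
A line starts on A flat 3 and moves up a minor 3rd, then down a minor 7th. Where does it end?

A minor third up from Ab3 is Cb4.
Cb4 down a minor seventh → Db3 (10 semitones).

D flat 3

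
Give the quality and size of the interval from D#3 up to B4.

minor thirteenth

D to B spans six letter names (D-E-F-G-A-B), plus an octave, so the interval is some kind of thirteenth.
A major thirteenth would be 21 semitones, but D#3 to B4 is 20 — one semitone narrower, making it a minor thirteenth.
(Equivalently, a compound minor sixth: a minor sixth plus an octave.)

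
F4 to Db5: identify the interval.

F to D spans six letter names (F-G-A-B-C-D): a sixth.
At 8 semitones, F4→Db5 falls one short of a major sixth: minor.

m6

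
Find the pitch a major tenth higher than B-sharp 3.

D-double-sharp 5

Three letters up from B (plus an octave) reaches D.
A major tenth is 16 semitones; 16 semitones up from B#3 gives D##5.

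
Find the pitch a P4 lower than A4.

E4

The fourth takes the letter from A down to E.
A perfect fourth spans 5 semitones, so from A4 the target pitch is E4.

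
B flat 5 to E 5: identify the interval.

d5

Descending from Bb5 to E5 is the same interval as ascending E5 to Bb5.
E to B spans five letter names (E-F-G-A-B), so the interval is some kind of fifth.
A perfect fifth would be 7 semitones; E5 to Bb5 is 6, one semitone narrower, so the interval is diminished.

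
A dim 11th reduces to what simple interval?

diminished fourth

Each octave removed subtracts seven from the number: 11 − 7 = 4.
Quality carries through unchanged, so the simple form is a diminished fourth.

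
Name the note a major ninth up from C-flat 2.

Counting two letter names plus an octave up from C lands on D.
A major ninth is 14 semitones; 14 semitones up from Cb2 gives Db3.

D-flat 3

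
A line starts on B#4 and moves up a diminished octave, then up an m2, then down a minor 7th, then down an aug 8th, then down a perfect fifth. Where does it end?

Gb3

B#4 up a diminished octave → B5 (11 semitones).
A minor second up from B5 is C6.
Down a minor seventh from C6: D5 (10 semitones down).
An augmented octave down from D5 is Db4.
Down a perfect fifth from Db4: Gb3 (7 semitones down).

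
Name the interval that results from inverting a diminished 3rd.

The rule of nine gives the new number: 9 − 3 = 6, so a third becomes a sixth.
Quality inverts too: diminished becomes augmented. That makes the inversion an augmented sixth.

augmented 6th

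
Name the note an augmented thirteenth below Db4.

Fbb2

Counting six letter names plus an octave down from D lands on F.
Moving 22 semitones down from Db4 (the size of an augmented thirteenth) reaches Fbb2.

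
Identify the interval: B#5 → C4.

Descending from B#5 to C4 is the same interval as ascending C4 to B#5.
C to B spans seven letter names (C-D-E-F-G-A-B), plus an octave: a fourteenth.
A major fourteenth would be 23 semitones; C4 to B#5 is 24, one semitone wider, so the interval is augmented.
(Equivalently, a compound augmented seventh: an augmented seventh plus an octave.)

augmented 14th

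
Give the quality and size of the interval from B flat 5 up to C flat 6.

minor 2nd

B to C spans two letter names (B-C) — that makes it a second of some quality.
A major second would be 2 semitones, but Bb5 to Cb6 is 1 — one semitone narrower, making it a minor second.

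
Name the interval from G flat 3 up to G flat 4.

P8

G to G is the same letter name, plus an octave — that makes it an octave of some quality.
Gb3 to Gb4 is 12 semitones, matching the perfect octave exactly, so the quality is perfect.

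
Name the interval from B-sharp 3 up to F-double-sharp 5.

B to F spans five letter names (B-C-D-E-F), plus an octave, so the interval is some kind of twelfth.
Counting semitones, B#3→F##5 is 19, which is the perfect twelfth.
(Equivalently, a compound perfect fifth: a perfect fifth plus an octave.)

perfect twelfth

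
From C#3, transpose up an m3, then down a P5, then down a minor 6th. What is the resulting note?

C#2

Up a minor third from C#3: E3 (3 semitones up).
E3 down a perfect fifth → A2 (7 semitones).
A minor sixth down from A2 is C#2.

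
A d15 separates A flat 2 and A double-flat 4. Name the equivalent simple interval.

Take out an octave (7 from the number): 15 − 7 = 8.
Quality carries through unchanged, so the simple form is a diminished octave.

diminished 8th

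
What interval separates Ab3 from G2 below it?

Descending from Ab3 to G2 is the same interval as ascending G2 to Ab3.
G to A spans two letter names (G-A), plus an octave: a ninth.
At 13 semitones, G2→Ab3 falls one short of a major ninth: minor.
(Equivalently, a compound minor second: a minor second plus an octave.)

m9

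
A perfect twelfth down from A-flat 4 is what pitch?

D-flat 3

Five letters down from A (plus an octave) reaches D.
A perfect twelfth spans 19 semitones, so from Ab4 the target pitch is Db3.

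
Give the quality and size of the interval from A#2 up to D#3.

perfect 4th

A to D spans four letter names (A-B-C-D) — that makes it a fourth of some quality.
Counting semitones, A#2→D#3 is 5, which is the perfect fourth.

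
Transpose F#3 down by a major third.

D3

Three letter names down from F: D.
Moving 4 semitones down from F#3 (the size of a major third) reaches D3.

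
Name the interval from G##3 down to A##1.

Descending from G##3 to A##1 is the same interval as ascending A##1 to G##3.
A to G spans seven letter names (A-B-C-D-E-F-G), plus an octave — that makes it a fourteenth of some quality.
A major fourteenth would be 23 semitones, but A##1 to G##3 is 22 — one semitone narrower, making it a minor fourteenth.
(Equivalently, a compound minor seventh: a minor seventh plus an octave.)

m14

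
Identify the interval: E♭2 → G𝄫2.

E to G spans three letter names (E-F-G): a third.
Eb2 to Gbb2 spans 2 semitones — two semitones narrower than the major third (4) — giving a diminished third.

diminished 3rd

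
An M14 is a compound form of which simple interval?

major 7th

Each octave removed subtracts seven from the number: 14 − 7 = 7.
That makes a major fourteenth a compound major seventh — an octave plus a major seventh.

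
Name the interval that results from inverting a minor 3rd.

The rule of nine gives the new number: 9 − 3 = 6, so a third becomes a sixth.
The quality also flips — minor becomes major — giving a major sixth.

M6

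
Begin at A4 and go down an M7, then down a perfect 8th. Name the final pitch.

A major seventh down from A4 is Bb3.
A perfect octave down from Bb3 is Bb2.

Bb2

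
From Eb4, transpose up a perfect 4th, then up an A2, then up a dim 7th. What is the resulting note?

Ab5

Eb4 up a perfect fourth → Ab4 (5 semitones).
An augmented second up from Ab4 is B4.
Up a diminished seventh from B4: Ab5 (9 semitones up).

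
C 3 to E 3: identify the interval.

C to E spans three letter names (C-D-E): a third.
The major third spans 4 semitones, and C3 to E3 is exactly 4 semitones — so this is a major third.

major third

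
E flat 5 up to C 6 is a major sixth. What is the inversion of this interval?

The rule of nine gives the new number: 9 − 6 = 3, so a sixth becomes a third.
And major becomes minor under inversion, so we get a minor third.

minor third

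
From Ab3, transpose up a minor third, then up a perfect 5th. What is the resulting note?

Gb4

A minor third up from Ab3 is Cb4.
A perfect fifth up from Cb4 is Gb4.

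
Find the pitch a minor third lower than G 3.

E 3

Counting three letter names down from G lands on E.
Moving 3 semitones down from G3 (the size of a minor third) reaches E3.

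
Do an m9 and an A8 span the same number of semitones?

Both span 13 semitones: a minor ninth and an augmented octave are the same chromatic distance.

Yes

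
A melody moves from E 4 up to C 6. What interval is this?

m13

E to C spans six letter names (E-F-G-A-B-C), plus an octave, so the interval is some kind of thirteenth.
At 20 semitones, E4→C6 falls one short of a major thirteenth: minor.
(Equivalently, a compound minor sixth: a minor sixth plus an octave.)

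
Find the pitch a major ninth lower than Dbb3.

Counting two letter names plus an octave down from D lands on C.
Moving 14 semitones down from Dbb3 (the size of a major ninth) reaches Cbb2.

Cbb2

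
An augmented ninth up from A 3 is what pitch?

The ninth's letter: A up two letter names plus an octave → B.
An augmented ninth spans 15 semitones, so from A3 the target pitch is B#4.

B sharp 4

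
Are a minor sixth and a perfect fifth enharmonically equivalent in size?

A minor sixth spans 8 semitones; a perfect fifth spans 7 semitones. They differ by 1.

No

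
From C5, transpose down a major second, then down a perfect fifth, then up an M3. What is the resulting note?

Down a major second from C5: Bb4 (2 semitones down).
Bb4 down a perfect fifth → Eb4 (7 semitones).
Up a major third from Eb4: G4 (4 semitones up).

G4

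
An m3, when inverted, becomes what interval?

The rule of nine gives the new number: 9 − 3 = 6, so a third becomes a sixth.
And minor becomes major under inversion, so we get a major sixth.

major sixth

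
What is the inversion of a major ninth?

m7

First reduce the compound major ninth to its simple form, a major second.
Inverted interval numbers add to nine, so a second pairs with a seventh (2 + 7 = 9).
And major becomes minor under inversion, so we get a minor seventh.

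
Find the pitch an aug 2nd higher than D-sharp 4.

The second takes the letter from D up to E.
Moving 3 semitones up from D#4 (the size of an augmented second) reaches E##4.

E-double-sharp 4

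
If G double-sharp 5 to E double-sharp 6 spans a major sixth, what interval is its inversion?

minor 3rd

The rule of nine gives the new number: 9 − 6 = 3, so a sixth becomes a third.
The quality also flips — major becomes minor — giving a minor third.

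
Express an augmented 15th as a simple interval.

Each octave removed subtracts seven from the number: 15 − 7 = 8.
Quality carries through unchanged, so the simple form is an augmented octave.

augmented octave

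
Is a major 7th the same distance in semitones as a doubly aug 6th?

Yes

A major seventh = 11 semitones = a doubly augmented sixth; enharmonically equal.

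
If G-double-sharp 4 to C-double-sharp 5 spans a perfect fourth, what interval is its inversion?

P5

Inverted interval numbers add to nine, so a fourth pairs with a fifth (4 + 5 = 9).
And perfect stays perfect under inversion, so we get a perfect fifth.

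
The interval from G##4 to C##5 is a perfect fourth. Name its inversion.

perfect fifth

Inverted interval numbers add to nine, so a fourth pairs with a fifth (4 + 5 = 9).
And perfect stays perfect under inversion, so we get a perfect fifth.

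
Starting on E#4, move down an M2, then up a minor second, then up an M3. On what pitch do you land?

Down a major second from E#4: D#4 (2 semitones down).
D#4 up a minor second → E4 (1 semitone).
A major third up from E4 is G#4.

G#4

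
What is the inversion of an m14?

First reduce the compound minor fourteenth to its simple form, a minor seventh.
Inverted interval numbers add to nine, so a seventh pairs with a second (7 + 2 = 9).
And minor becomes major under inversion, so we get a major second.

major second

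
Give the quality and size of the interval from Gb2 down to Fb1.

M9

Descending from Gb2 to Fb1 is the same interval as ascending Fb1 to Gb2.
F to G spans two letter names (F-G), plus an octave, so the interval is some kind of ninth.
The major ninth spans 14 semitones, and Fb1 to Gb2 is exactly 14 semitones — so this is a major ninth.
(Equivalently, a compound major second: a major second plus an octave.)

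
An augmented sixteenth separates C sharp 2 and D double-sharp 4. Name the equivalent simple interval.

Each octave removed subtracts seven from the number: 16 − 14 = 2.
Quality carries through unchanged, so the simple form is an augmented second.

augmented 2nd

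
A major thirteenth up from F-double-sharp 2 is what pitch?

D-double-sharp 4

Counting six letter names plus an octave up from F lands on D.
Moving 21 semitones up from F##2 (the size of a major thirteenth) reaches D##4.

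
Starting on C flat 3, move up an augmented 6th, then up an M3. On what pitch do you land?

Cb3 up an augmented sixth → A3 (10 semitones).
A3 up a major third → C#4 (4 semitones).

C sharp 4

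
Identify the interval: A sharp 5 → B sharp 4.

minor seventh

Descending from A#5 to B#4 is the same interval as ascending B#4 to A#5.
B to A spans seven letter names (B-C-D-E-F-G-A) — that makes it a seventh of some quality.
At 10 semitones, B#4→A#5 falls one short of a major seventh: minor.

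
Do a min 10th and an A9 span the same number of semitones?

Yes

A minor tenth = 15 semitones = an augmented ninth; enharmonically equal.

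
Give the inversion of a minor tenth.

First reduce the compound minor tenth to its simple form, a minor third.
Interval numbers invert to sum to nine: 3 + 6 = 9, so a third inverts to a sixth.
Quality inverts too: minor becomes major. That makes the inversion a major sixth.

M6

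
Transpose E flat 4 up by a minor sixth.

C flat 5

Six letter names up from E: C.
A minor sixth is 8 semitones; 8 semitones up from Eb4 gives Cb5.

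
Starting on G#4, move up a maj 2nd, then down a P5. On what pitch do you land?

G#4 up a major second → A#4 (2 semitones).
A#4 down a perfect fifth → D#4 (7 semitones).

D#4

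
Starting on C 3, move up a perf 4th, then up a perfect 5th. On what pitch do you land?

C 4

Up a perfect fourth from C3: F3 (5 semitones up).
A perfect fifth up from F3 is C4.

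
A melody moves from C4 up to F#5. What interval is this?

augmented eleventh

C to F spans four letter names (C-D-E-F), plus an octave: an eleventh.
The perfect eleventh is 17 semitones; here we have 18, one semitone wider: augmented.
(Equivalently, a compound augmented fourth: an augmented fourth plus an octave.)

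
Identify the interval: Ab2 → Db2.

perfect 5th

Descending from Ab2 to Db2 is the same interval as ascending Db2 to Ab2.
D to A spans five letter names (D-E-F-G-A) — that makes it a fifth of some quality.
Counting semitones, Db2→Ab2 is 7, which is the perfect fifth.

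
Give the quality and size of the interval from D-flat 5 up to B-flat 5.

major 6th

D to B spans six letter names (D-E-F-G-A-B), so the interval is some kind of sixth.
Counting semitones, Db5→Bb5 is 9, which is the major sixth.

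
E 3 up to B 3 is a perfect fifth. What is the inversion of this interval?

perfect 4th

Interval numbers invert to sum to nine: 5 + 4 = 9, so a fifth inverts to a fourth.
Quality inverts too: perfect stays perfect. That makes the inversion a perfect fourth.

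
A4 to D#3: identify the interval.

Descending from A4 to D#3 is the same interval as ascending D#3 to A4.
D to A spans five letter names (D-E-F-G-A), plus an octave, so the interval is some kind of twelfth.
D#3 to A4 spans 18 semitones — one semitone narrower than the perfect twelfth (19) — giving a diminished twelfth.
(Equivalently, a compound diminished fifth: a diminished fifth plus an octave.)

diminished twelfth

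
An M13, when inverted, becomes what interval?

minor 3rd

First reduce the compound major thirteenth to its simple form, a major sixth.
The rule of nine gives the new number: 9 − 6 = 3, so a sixth becomes a third.
Quality inverts too: major becomes minor. That makes the inversion a minor third.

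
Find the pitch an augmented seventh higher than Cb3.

Counting seven letter names up from C lands on B.
An augmented seventh spans 12 semitones, so from Cb3 the target pitch is B3.

B3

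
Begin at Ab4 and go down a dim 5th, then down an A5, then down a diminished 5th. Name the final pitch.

Ab4 down a diminished fifth → D4 (6 semitones).
D4 down an augmented fifth → Gb3 (8 semitones).
Down a diminished fifth from Gb3: C3 (6 semitones down).

C3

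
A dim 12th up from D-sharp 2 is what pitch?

Five letters up from D (plus an octave) reaches A.
Moving 18 semitones up from D#2 (the size of a diminished twelfth) reaches A3.

A 3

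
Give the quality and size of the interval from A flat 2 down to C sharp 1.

Descending from Ab2 to C#1 is the same interval as ascending C#1 to Ab2.
C to A spans six letter names (C-D-E-F-G-A), plus an octave — that makes it a thirteenth of some quality.
The major thirteenth is 21 semitones; here we have 19, two semitones narrower: diminished.
(Equivalently, a compound diminished sixth: a diminished sixth plus an octave.)

diminished thirteenth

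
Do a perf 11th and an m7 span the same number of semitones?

A perfect eleventh is 17 semitones but a minor seventh is 10 semitones — different sizes.

No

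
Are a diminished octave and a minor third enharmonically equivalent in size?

No

A diminished octave is 11 semitones but a minor third is 3 semitones — different sizes.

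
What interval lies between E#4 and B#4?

perfect fifth

E to B spans five letter names (E-F-G-A-B), so the interval is some kind of fifth.
E#4 to B#4 is 7 semitones, matching the perfect fifth exactly, so the quality is perfect.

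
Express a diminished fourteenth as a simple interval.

diminished seventh

Subtracting seven from the interval number removes an octave: 14 − 7 = 7.
So a diminished fourteenth is an octave plus a diminished seventh. The quality is unchanged.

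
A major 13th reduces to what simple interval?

Subtracting seven from the interval number removes an octave: 13 − 7 = 6.
So a major thirteenth is an octave plus a major sixth. The quality is unchanged.

major sixth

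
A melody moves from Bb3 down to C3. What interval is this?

minor seventh

Descending from Bb3 to C3 is the same interval as ascending C3 to Bb3.
C to B spans seven letter names (C-D-E-F-G-A-B) — that makes it a seventh of some quality.
At 10 semitones, C3→Bb3 falls one short of a major seventh: minor.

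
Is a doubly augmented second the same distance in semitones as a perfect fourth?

4 semitones (doubly augmented second) vs 5 semitones (perfect fourth): not equal.

No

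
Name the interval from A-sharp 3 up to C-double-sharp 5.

major 10th

A to C spans three letter names (A-B-C), plus an octave: a tenth.
Counting semitones, A#3→C##5 is 16, which is the major tenth.
(Equivalently, a compound major third: a major third plus an octave.)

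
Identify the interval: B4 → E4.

perfect 5th

Descending from B4 to E4 is the same interval as ascending E4 to B4.
E to B spans five letter names (E-F-G-A-B), so the interval is some kind of fifth.
E4 to B4 is 7 semitones, matching the perfect fifth exactly, so the quality is perfect.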